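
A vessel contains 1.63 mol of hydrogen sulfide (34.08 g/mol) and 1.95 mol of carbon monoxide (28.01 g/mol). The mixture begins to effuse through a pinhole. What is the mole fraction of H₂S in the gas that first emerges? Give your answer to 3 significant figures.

0.431

Rate_i ∝ x_i/√M_i (Graham's law weighted by mole fraction), so the effusate composition follows n_i/√M_i.
So x_H₂S in the escaping gas = (n_H₂S/√M_H₂S) / Σ(n_i/√M_i)
= (1.63/√34.08) / (1.63/√34.08 + 1.95/√28.01) = 0.2792/(0.2792 + 0.3684) = 0.431.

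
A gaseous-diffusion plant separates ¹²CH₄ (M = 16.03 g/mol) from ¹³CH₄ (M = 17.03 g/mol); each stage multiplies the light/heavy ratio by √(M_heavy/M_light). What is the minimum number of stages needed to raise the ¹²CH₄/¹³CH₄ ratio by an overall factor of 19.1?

98

With α = √(17.03/16.03) per stage, ln α = ½ ln(1.06238) = 0.03026.
Need α^N ≥ 19.1 ⇒ N ≥ ln(19.1) / ln α = 2.950 / 0.03026 = 97.49.
Rounding up, N = 98 stages.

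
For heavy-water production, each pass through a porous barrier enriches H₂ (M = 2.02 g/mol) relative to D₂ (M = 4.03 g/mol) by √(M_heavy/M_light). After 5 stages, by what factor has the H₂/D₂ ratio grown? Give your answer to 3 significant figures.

Each stage multiplies the ratio by α = √(4.03/2.02), so after 5 stages the overall factor is α^5 = (4.03/2.02)^(5/2).
= 1.99505^(5/2) = 5.62.

5.62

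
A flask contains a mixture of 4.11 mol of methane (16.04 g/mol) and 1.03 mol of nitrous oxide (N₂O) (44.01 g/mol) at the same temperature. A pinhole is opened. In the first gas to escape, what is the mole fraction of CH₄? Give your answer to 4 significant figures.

0.8686

Effusion rate of each component ∝ n_i/√M_i (partial pressure × 1/√M).
Mole fraction of CH₄ in the effusate = (n_CH₄/√M_CH₄) / (n_CH₄/√M_CH₄ + n_N₂O/√M_N₂O)
= (4.11/√16.04) / (4.11/√16.04 + 1.03/√44.01) = 1.026/(1.026 + 0.1553) = 0.8686.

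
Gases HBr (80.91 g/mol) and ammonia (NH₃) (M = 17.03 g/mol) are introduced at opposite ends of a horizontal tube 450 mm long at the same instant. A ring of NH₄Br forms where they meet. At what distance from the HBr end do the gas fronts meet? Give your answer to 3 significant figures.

142 mm

In equal time, each gas travels a distance ∝ its rate ∝ 1/√M, so d_HBr/d_NH₃ = √(M_NH₃/M_HBr) = √(17.03/80.91) = 0.4588.
With d_HBr + d_NH₃ = 450 mm, d_NH₃ = 450/(1 + 0.4588) = 308.5 mm.
d_HBr = 450 − 308.5 = 142 mm.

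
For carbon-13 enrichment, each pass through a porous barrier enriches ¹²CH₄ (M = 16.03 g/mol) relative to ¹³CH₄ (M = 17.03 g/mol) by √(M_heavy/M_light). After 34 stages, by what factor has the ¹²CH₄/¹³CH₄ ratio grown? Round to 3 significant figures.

After 34 stages the ratio has grown by (√(17.03/16.03))^34 = (17.03/16.03)^(34/2).
= 1.06238^17 = 2.80.

2.80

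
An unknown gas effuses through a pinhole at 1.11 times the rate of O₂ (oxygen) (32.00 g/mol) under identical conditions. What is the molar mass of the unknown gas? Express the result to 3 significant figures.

By Graham's law, rate_X/rate_O₂ = √(M_O₂/M_X).
1.11 = √(32.00/M_X)
M_X = 32.00 / 1.11² = 32.00 / 1.232 = 26.0 g/mol

26.0 g/mol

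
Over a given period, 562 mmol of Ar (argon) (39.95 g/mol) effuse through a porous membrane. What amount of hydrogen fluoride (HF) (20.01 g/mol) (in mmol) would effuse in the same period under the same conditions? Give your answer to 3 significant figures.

794 mmol

From Graham's law, rate_HF/rate_Ar = √(M_Ar/M_HF) = √(39.95/20.01) = √1.997 = 1.413.
So the amount for HF is 562 × 1.413 = 794 mmol.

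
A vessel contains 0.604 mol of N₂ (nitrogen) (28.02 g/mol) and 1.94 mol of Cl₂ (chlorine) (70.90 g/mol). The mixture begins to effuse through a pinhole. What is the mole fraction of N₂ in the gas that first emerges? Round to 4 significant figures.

0.3312

Rate_i ∝ x_i/√M_i (Graham's law weighted by mole fraction), so the effusate composition follows n_i/√M_i.
Mole fraction of N₂ in the effusate = (n_N₂/√M_N₂) / (n_N₂/√M_N₂ + n_Cl₂/√M_Cl₂)
= (0.604/√28.02) / (0.604/√28.02 + 1.94/√70.90) = 0.1141/(0.1141 + 0.2304) = 0.3312.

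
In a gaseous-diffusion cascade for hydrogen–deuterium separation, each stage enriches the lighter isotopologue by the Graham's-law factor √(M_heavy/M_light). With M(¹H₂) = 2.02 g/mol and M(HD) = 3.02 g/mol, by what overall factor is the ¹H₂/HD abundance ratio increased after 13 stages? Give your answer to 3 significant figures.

After 13 stages the ratio has grown by (√(3.02/2.02))^13 = (3.02/2.02)^(13/2).
= 1.49505^(13/2) = 13.7.

13.7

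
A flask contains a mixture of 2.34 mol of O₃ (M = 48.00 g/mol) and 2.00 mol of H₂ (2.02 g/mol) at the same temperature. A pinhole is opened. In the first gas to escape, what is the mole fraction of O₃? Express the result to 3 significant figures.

0.194

The effusion rate of species i is ∝ p_i/√M_i ∝ n_i/√M_i.
Mole fraction of O₃ in the effusate = (n_O₃/√M_O₃) / (n_O₃/√M_O₃ + n_H₂/√M_H₂)
= (2.34/√48.00) / (2.34/√48.00 + 2.00/√2.02) = 0.3377/(0.3377 + 1.407) = 0.194.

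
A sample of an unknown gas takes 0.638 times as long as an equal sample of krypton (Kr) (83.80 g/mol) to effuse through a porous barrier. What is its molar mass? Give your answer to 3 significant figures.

Since effusion rate ∝ 1/√M, t_X/t_Kr = √(M_X/M_Kr).
0.638 = √(M_X/83.80)
M_X = 83.80 × 0.638² = 83.80 × 0.4070 = 34.1 g/mol

34.1 g/mol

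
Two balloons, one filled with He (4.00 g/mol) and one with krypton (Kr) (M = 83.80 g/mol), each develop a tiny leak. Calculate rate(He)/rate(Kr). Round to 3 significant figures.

4.58

By Graham's law, rate_He/rate_Kr = √(M_Kr/M_He) = √(83.80/4.00) = √20.95 = 4.58.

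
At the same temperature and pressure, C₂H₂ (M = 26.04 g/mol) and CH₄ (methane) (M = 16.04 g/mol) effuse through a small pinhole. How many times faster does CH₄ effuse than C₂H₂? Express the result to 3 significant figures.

1.27

Using Graham's law: rate_CH₄/rate_C₂H₂ = √(M_C₂H₂/M_CH₄) = √(26.04/16.04) = √1.623 = 1.27.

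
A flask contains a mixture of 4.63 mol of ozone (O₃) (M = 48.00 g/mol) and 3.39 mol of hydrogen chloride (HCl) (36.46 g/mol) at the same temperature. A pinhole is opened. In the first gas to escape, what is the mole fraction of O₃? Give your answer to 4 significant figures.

The effusion rate of species i is ∝ p_i/√M_i ∝ n_i/√M_i.
So x_O₃ in the escaping gas = (n_O₃/√M_O₃) / Σ(n_i/√M_i)
= (4.63/√48.00) / (4.63/√48.00 + 3.39/√36.46) = 0.6683/(0.6683 + 0.5614) = 0.5434.

0.5434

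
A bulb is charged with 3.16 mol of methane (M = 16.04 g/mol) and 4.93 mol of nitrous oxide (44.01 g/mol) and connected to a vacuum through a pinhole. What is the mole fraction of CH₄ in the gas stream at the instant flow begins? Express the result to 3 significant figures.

Rate_i ∝ x_i/√M_i (Graham's law weighted by mole fraction), so the effusate composition follows n_i/√M_i.
So x_CH₄ in the escaping gas = (n_CH₄/√M_CH₄) / Σ(n_i/√M_i)
= (3.16/√16.04) / (3.16/√16.04 + 4.93/√44.01) = 0.7890/(0.7890 + 0.7431) = 0.515.

0.515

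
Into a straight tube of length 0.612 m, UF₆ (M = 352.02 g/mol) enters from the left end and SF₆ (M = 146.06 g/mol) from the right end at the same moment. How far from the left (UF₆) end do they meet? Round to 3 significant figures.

0.240 m

In equal time, each gas travels a distance ∝ its rate ∝ 1/√M, so d_UF₆/d_SF₆ = √(M_SF₆/M_UF₆) = √(146.06/352.02) = 0.6441.
With d_UF₆ + d_SF₆ = 0.612 m, d_SF₆ = 0.612/(1 + 0.6441) = 0.3722 m.
d_UF₆ = 0.612 − 0.3722 = 0.240 m.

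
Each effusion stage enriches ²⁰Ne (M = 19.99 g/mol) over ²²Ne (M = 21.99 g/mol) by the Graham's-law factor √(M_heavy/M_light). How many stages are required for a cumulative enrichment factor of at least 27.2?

Single-stage factor α = √(21.99/19.99), so ln α = ½ ln(1.10005) = 0.04768.
Need α^N ≥ 27.2 ⇒ N ≥ ln(27.2) / ln α = 3.303 / 0.04768 = 69.28.
Minimum whole number of stages: N = 70.

70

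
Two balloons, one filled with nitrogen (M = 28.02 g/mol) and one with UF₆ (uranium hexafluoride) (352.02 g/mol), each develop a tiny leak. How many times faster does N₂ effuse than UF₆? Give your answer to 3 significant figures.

3.54

From Graham's law, rate_N₂/rate_UF₆ = √(M_UF₆/M_N₂) = √(352.02/28.02) = √12.56 = 3.54.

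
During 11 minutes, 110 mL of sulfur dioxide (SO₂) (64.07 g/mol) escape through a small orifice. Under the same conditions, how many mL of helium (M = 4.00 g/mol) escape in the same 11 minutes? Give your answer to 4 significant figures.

From Graham's law, rate_He/rate_SO₂ = √(M_SO₂/M_He) = √(64.07/4.00) = √16.02 = 4.002.
So the volume for He is 110 × 4.002 = 440.2 mL.

440.2 mL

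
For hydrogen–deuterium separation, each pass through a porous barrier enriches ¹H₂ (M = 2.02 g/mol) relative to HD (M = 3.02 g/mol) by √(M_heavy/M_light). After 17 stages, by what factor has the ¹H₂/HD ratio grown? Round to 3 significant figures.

30.5

Overall factor = α^17 with α = √(3.02/2.02), i.e. (3.02/2.02)^(17/2).
= 1.49505^(17/2) = 30.5.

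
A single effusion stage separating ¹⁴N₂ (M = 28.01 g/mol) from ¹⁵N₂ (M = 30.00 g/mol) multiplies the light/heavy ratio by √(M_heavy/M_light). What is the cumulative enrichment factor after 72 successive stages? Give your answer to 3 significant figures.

11.8

After 72 stages the ratio has grown by (√(30.00/28.01))^72 = (30.00/28.01)^(72/2).
= 1.07105^36 = 11.8.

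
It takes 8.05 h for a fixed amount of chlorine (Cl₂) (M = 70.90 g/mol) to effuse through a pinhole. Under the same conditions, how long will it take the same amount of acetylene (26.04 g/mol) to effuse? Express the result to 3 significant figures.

4.88 h

Graham's law gives t_C₂H₂/t_Cl₂ = √(M_C₂H₂/M_Cl₂) = √(26.04/70.90) = √0.3673 = 0.6060.
So the time for C₂H₂ is 8.05 × 0.6060 = 4.88 h.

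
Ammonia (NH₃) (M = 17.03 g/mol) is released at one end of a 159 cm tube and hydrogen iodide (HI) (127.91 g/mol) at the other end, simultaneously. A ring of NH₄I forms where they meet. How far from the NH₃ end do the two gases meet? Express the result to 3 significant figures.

Distances travelled in equal time are proportional to diffusion rates, so d_NH₃/d_HI = √(M_HI/M_NH₃) = √(127.91/17.03) = 2.741.
With d_NH₃ + d_HI = 159 cm, d_HI = 159/(1 + 2.741) = 42.51 cm.
d_NH₃ = 159 − 42.51 = 116 cm.

116 cm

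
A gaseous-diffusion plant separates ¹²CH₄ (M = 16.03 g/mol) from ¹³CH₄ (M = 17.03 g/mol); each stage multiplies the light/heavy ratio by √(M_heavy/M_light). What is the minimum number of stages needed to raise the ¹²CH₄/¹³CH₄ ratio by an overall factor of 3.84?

Single-stage factor α = √(17.03/16.03), so ln α = ½ ln(1.06238) = 0.03026.
Need α^N ≥ 3.84 ⇒ N ≥ ln(3.84) / ln α = 1.345 / 0.03026 = 44.47.
Minimum whole number of stages: N = 45.

45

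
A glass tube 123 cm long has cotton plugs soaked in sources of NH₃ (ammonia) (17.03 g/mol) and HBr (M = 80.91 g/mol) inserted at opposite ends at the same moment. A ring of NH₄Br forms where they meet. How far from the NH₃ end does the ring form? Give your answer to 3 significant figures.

In equal time, each gas travels a distance ∝ its rate ∝ 1/√M, so d_NH₃/d_HBr = √(M_HBr/M_NH₃) = √(80.91/17.03) = 2.180.
With d_NH₃ + d_HBr = 123 cm, d_HBr = 123/(1 + 2.180) = 38.68 cm.
d_NH₃ = 123 − 38.68 = 84.3 cm.

84.3 cm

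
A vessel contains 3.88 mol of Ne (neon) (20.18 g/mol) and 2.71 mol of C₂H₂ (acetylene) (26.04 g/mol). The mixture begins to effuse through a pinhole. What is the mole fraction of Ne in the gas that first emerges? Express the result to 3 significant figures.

0.619

The effusion rate of species i is ∝ p_i/√M_i ∝ n_i/√M_i.
So x_Ne in the escaping gas = (n_Ne/√M_Ne) / Σ(n_i/√M_i)
= (3.88/√20.18) / (3.88/√20.18 + 2.71/√26.04) = 0.8637/(0.8637 + 0.5311) = 0.619.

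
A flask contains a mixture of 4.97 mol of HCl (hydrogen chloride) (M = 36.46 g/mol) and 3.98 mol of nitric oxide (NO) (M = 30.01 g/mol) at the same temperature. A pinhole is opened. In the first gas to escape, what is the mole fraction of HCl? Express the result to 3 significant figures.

0.531

Rate_i ∝ x_i/√M_i (Graham's law weighted by mole fraction), so the effusate composition follows n_i/√M_i.
Mole fraction of HCl in the effusate = (n_HCl/√M_HCl) / (n_HCl/√M_HCl + n_NO/√M_NO)
= (4.97/√36.46) / (4.97/√36.46 + 3.98/√30.01) = 0.8231/(0.8231 + 0.7265) = 0.531.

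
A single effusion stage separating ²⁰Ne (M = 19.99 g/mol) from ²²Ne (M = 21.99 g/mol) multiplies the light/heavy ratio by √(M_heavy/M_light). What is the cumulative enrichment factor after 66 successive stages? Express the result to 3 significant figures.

23.3

The single-stage factor is √(M_heavy/M_light), so 66 stages give [√(21.99/19.99)]^66 = (21.99/19.99)^(66/2).
= 1.10005^33 = 23.3.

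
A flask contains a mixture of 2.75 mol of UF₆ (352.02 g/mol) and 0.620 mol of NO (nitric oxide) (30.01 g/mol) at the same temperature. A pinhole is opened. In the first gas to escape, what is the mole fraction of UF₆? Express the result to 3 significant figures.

The effusion rate of species i is ∝ p_i/√M_i ∝ n_i/√M_i.
x_UF₆(eff) = (n_UF₆/√M_UF₆) / (n_UF₆/√M_UF₆ + n_NO/√M_NO)
= (2.75/√352.02) / (2.75/√352.02 + 0.620/√30.01) = 0.1466/(0.1466 + 0.1132) = 0.564.

0.564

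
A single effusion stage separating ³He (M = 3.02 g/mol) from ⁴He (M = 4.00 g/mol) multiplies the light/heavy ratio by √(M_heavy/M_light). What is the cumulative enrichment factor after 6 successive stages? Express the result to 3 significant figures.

Each stage multiplies the ratio by α = √(4.00/3.02), so after 6 stages the overall factor is α^6 = (4.00/3.02)^(6/2).
= 1.32450^3 = 2.32.

2.32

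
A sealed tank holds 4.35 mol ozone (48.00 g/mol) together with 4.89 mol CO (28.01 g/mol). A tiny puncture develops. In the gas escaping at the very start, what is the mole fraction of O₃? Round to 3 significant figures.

The effusion rate of species i is ∝ p_i/√M_i ∝ n_i/√M_i.
x_O₃(eff) = (n_O₃/√M_O₃) / (n_O₃/√M_O₃ + n_CO/√M_CO)
= (4.35/√48.00) / (4.35/√48.00 + 4.89/√28.01) = 0.6279/(0.6279 + 0.9240) = 0.405.

0.405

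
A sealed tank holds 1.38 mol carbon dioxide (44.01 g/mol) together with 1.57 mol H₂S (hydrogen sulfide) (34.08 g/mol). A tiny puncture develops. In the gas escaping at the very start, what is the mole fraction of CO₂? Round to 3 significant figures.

0.436

Each component's effusion rate ∝ (its partial pressure)·(1/√M) ∝ n_i/√M_i.
Mole fraction of CO₂ in the effusate = (n_CO₂/√M_CO₂) / (n_CO₂/√M_CO₂ + n_H₂S/√M_H₂S)
= (1.38/√44.01) / (1.38/√44.01 + 1.57/√34.08) = 0.2080/(0.2080 + 0.2689) = 0.436.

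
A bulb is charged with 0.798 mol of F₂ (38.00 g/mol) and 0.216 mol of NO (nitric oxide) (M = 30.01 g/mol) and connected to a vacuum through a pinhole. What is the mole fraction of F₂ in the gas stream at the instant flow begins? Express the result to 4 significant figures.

Effusion rate of each component ∝ n_i/√M_i (partial pressure × 1/√M).
So x_F₂ in the escaping gas = (n_F₂/√M_F₂) / Σ(n_i/√M_i)
= (0.798/√38.00) / (0.798/√38.00 + 0.216/√30.01) = 0.1295/(0.1295 + 0.03943) = 0.7665.

0.7665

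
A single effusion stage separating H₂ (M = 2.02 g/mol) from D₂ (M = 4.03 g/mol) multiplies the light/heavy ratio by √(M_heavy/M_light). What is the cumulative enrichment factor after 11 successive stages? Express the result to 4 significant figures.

44.64

The single-stage factor is √(M_heavy/M_light), so 11 stages give [√(4.03/2.02)]^11 = (4.03/2.02)^(11/2).
= 1.99505^(11/2) = 44.64.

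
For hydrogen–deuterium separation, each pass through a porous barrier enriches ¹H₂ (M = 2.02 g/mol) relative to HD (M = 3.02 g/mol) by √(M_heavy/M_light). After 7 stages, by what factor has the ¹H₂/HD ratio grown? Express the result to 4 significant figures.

4.086

After 7 stages the ratio has grown by (√(3.02/2.02))^7 = (3.02/2.02)^(7/2).
= 1.49505^(7/2) = 4.086.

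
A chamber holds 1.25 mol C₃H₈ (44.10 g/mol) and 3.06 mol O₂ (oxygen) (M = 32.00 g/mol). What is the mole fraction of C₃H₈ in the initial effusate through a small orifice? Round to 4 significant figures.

0.2581

Effusion rate of each component ∝ n_i/√M_i (partial pressure × 1/√M).
Mole fraction of C₃H₈ in the effusate = (n_C₃H₈/√M_C₃H₈) / (n_C₃H₈/√M_C₃H₈ + n_O₂/√M_O₂)
= (1.25/√44.10) / (1.25/√44.10 + 3.06/√32.00) = 0.1882/(0.1882 + 0.5409) = 0.2581.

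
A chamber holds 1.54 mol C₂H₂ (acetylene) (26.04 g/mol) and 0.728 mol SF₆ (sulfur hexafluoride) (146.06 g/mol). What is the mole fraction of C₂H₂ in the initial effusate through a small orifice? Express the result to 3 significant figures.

0.834

The effusion rate of species i is ∝ p_i/√M_i ∝ n_i/√M_i.
x_C₂H₂(eff) = (n_C₂H₂/√M_C₂H₂) / (n_C₂H₂/√M_C₂H₂ + n_SF₆/√M_SF₆)
= (1.54/√26.04) / (1.54/√26.04 + 0.728/√146.06) = 0.3018/(0.3018 + 0.06024) = 0.834.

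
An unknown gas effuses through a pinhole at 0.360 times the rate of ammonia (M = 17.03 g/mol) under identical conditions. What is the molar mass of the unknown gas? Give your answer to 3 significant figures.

By Graham's law, rate_X/rate_NH₃ = √(M_NH₃/M_X).
0.360 = √(17.03/M_X)
M_X = 17.03 / 0.360² = 17.03 / 0.1296 = 131 g/mol

131 g/mol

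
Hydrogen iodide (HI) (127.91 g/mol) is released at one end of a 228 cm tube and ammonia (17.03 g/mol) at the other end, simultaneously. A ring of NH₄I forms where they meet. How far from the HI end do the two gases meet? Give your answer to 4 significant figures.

The fronts meet when d_HI + d_NH₃ = L with d_HI/d_NH₃ = √(M_NH₃/M_HI) (Graham's law). Here √(M_NH₃/M_HI) = √(17.03/127.91) = 0.3649.
With d_HI + d_NH₃ = 228 cm, d_NH₃ = 228/(1 + 0.3649) = 167.0 cm.
d_HI = 228 − 167.0 = 60.95 cm.

60.95 cm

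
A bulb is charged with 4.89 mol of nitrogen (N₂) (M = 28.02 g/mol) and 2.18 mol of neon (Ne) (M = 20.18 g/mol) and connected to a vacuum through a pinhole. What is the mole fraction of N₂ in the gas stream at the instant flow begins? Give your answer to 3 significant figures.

Effusion rate of each component ∝ n_i/√M_i (partial pressure × 1/√M).
Mole fraction of N₂ in the effusate = (n_N₂/√M_N₂) / (n_N₂/√M_N₂ + n_Ne/√M_Ne)
= (4.89/√28.02) / (4.89/√28.02 + 2.18/√20.18) = 0.9238/(0.9238 + 0.4853) = 0.656.

0.656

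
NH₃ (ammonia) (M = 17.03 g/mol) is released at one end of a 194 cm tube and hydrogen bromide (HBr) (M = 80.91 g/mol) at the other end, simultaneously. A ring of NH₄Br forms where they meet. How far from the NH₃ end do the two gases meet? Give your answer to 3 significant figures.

133 cm

The fronts meet when d_NH₃ + d_HBr = L with d_NH₃/d_HBr = √(M_HBr/M_NH₃) (Graham's law). Here √(M_HBr/M_NH₃) = √(80.91/17.03) = 2.180.
With d_NH₃ + d_HBr = 194 cm, d_HBr = 194/(1 + 2.180) = 61.01 cm.
d_NH₃ = 194 − 61.01 = 133 cm.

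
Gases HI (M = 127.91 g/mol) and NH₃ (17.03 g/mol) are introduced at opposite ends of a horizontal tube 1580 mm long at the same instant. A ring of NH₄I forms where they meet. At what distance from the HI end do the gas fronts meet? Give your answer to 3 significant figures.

Graham's law gives d_HI/d_NH₃ = rate_HI/rate_NH₃ = √(M_NH₃/M_HI) = √(17.03/127.91) = 0.3649.
With d_HI + d_NH₃ = 1580 mm, d_NH₃ = 1580/(1 + 0.3649) = 1158 mm.
d_HI = 1580 − 1158 = 422 mm.

422 mm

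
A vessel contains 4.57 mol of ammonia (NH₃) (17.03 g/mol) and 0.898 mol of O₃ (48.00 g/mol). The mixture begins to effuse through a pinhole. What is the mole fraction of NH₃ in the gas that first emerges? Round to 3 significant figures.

0.895

Each component's effusion rate ∝ (its partial pressure)·(1/√M) ∝ n_i/√M_i.
Mole fraction of NH₃ in the effusate = (n_NH₃/√M_NH₃) / (n_NH₃/√M_NH₃ + n_O₃/√M_O₃)
= (4.57/√17.03) / (4.57/√17.03 + 0.898/√48.00) = 1.107/(1.107 + 0.1296) = 0.895.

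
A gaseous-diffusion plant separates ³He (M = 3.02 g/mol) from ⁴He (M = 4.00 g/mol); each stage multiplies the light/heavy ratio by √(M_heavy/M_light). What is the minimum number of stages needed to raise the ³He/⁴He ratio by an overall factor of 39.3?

27

Single-stage factor α = √(4.00/3.02), so ln α = ½ ln(1.32450) = 0.1405.
Need α^N ≥ 39.3 ⇒ N ≥ ln(39.3) / ln α = 3.671 / 0.1405 = 26.13.
Minimum whole number of stages: N = 27.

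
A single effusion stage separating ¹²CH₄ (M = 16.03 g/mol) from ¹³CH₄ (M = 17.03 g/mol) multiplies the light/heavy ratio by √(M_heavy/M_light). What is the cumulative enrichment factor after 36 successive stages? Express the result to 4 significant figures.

2.972

The single-stage factor is √(M_heavy/M_light), so 36 stages give [√(17.03/16.03)]^36 = (17.03/16.03)^(36/2).
= 1.06238^18 = 2.972.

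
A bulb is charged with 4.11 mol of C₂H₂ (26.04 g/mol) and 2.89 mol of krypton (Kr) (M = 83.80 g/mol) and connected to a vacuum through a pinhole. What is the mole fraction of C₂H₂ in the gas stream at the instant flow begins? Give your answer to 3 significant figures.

0.718

Effusion rate of each component ∝ n_i/√M_i (partial pressure × 1/√M).
x_C₂H₂(eff) = (n_C₂H₂/√M_C₂H₂) / (n_C₂H₂/√M_C₂H₂ + n_Kr/√M_Kr)
= (4.11/√26.04) / (4.11/√26.04 + 2.89/√83.80) = 0.8054/(0.8054 + 0.3157) = 0.718.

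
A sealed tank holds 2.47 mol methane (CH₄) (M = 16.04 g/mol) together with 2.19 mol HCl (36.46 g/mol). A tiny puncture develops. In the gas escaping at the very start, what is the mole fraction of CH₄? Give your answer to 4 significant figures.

Effusion rate of each component ∝ n_i/√M_i (partial pressure × 1/√M).
x_CH₄(eff) = (n_CH₄/√M_CH₄) / (n_CH₄/√M_CH₄ + n_HCl/√M_HCl)
= (2.47/√16.04) / (2.47/√16.04 + 2.19/√36.46) = 0.6167/(0.6167 + 0.3627) = 0.6297.

0.6297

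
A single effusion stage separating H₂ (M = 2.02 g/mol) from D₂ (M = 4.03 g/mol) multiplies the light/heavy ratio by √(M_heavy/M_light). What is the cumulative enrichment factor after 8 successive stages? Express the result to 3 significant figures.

Overall factor = α^8 with α = √(4.03/2.02), i.e. (4.03/2.02)^(8/2).
= 1.99505^4 = 15.8.

15.8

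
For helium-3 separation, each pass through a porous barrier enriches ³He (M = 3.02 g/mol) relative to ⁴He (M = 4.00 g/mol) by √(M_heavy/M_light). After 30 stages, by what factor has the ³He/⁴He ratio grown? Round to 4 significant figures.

Overall factor = α^30 with α = √(4.00/3.02), i.e. (4.00/3.02)^(30/2).
= 1.32450^15 = 67.73.

67.73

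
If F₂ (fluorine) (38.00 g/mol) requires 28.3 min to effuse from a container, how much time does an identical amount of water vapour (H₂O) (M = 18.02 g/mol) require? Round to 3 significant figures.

Graham's law gives t_H₂O/t_F₂ = √(M_H₂O/M_F₂) = √(18.02/38.00) = √0.4742 = 0.6886.
So the time for H₂O is 28.3 × 0.6886 = 19.5 min.

19.5 min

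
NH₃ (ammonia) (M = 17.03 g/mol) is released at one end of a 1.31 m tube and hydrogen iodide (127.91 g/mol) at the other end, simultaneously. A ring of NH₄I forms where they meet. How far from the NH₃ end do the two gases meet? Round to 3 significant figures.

0.960 m

The fronts meet when d_NH₃ + d_HI = L with d_NH₃/d_HI = √(M_HI/M_NH₃) (Graham's law). Here √(M_HI/M_NH₃) = √(127.91/17.03) = 2.741.
With d_NH₃ + d_HI = 1.31 m, d_HI = 1.31/(1 + 2.741) = 0.3502 m.
d_NH₃ = 1.31 − 0.3502 = 0.960 m.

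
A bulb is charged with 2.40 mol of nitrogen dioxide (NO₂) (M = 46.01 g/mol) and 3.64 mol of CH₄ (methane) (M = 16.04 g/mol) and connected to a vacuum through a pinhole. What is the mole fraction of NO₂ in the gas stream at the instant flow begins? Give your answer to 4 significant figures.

0.2802

Each component's effusion rate ∝ (its partial pressure)·(1/√M) ∝ n_i/√M_i.
x_NO₂(eff) = (n_NO₂/√M_NO₂) / (n_NO₂/√M_NO₂ + n_CH₄/√M_CH₄)
= (2.40/√46.01) / (2.40/√46.01 + 3.64/√16.04) = 0.3538/(0.3538 + 0.9089) = 0.2802.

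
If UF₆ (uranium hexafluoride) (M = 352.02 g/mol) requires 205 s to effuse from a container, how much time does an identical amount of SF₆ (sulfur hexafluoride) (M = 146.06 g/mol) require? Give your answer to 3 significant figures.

By Graham's law, t_SF₆/t_UF₆ = √(M_SF₆/M_UF₆) = √(146.06/352.02) = √0.4149 = 0.6441.
So the time for SF₆ is 205 × 0.6441 = 132 s.

132 s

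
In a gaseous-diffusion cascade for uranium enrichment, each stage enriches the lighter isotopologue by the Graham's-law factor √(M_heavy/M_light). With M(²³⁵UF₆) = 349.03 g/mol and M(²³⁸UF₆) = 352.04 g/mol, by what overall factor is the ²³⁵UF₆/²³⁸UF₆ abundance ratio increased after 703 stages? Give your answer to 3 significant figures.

20.5

After 703 stages the ratio has grown by (√(352.04/349.03))^703 = (352.04/349.03)^(703/2).
= 1.00862^(703/2) = 20.5.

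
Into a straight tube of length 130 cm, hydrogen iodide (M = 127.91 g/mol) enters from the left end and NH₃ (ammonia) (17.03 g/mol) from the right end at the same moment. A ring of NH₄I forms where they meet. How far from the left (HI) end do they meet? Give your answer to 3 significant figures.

In equal time, each gas travels a distance ∝ its rate ∝ 1/√M, so d_HI/d_NH₃ = √(M_NH₃/M_HI) = √(17.03/127.91) = 0.3649.
With d_HI + d_NH₃ = 130 cm, d_NH₃ = 130/(1 + 0.3649) = 95.25 cm.
d_HI = 130 − 95.25 = 34.8 cm.

34.8 cm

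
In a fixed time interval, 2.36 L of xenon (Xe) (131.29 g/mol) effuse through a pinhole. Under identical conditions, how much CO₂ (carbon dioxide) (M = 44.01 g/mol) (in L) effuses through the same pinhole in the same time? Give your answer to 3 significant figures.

From Graham's law, rate_CO₂/rate_Xe = √(M_Xe/M_CO₂) = √(131.29/44.01) = √2.983 = 1.727.
So the volume for CO₂ is 2.36 × 1.727 = 4.08 L.

4.08 L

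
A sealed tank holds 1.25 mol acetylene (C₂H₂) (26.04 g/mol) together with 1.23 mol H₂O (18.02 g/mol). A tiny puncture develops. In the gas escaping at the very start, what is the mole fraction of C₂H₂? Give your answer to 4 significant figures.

Each component's effusion rate ∝ (its partial pressure)·(1/√M) ∝ n_i/√M_i.
x_C₂H₂(eff) = (n_C₂H₂/√M_C₂H₂) / (n_C₂H₂/√M_C₂H₂ + n_H₂O/√M_H₂O)
= (1.25/√26.04) / (1.25/√26.04 + 1.23/√18.02) = 0.2450/(0.2450 + 0.2898) = 0.4581.

0.4581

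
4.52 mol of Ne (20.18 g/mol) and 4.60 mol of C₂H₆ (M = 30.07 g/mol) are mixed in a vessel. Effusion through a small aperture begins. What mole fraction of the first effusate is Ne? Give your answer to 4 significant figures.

0.5453

Rate_i ∝ x_i/√M_i (Graham's law weighted by mole fraction), so the effusate composition follows n_i/√M_i.
So x_Ne in the escaping gas = (n_Ne/√M_Ne) / Σ(n_i/√M_i)
= (4.52/√20.18) / (4.52/√20.18 + 4.60/√30.07) = 1.006/(1.006 + 0.8389) = 0.5453.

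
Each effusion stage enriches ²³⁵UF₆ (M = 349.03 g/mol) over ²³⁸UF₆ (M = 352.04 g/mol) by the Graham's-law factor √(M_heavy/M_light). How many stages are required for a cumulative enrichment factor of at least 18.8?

684

Per stage α = (352.04/349.03)^(1/2) = 1.00862^0.5, giving ln α = 0.004293.
Need α^N ≥ 18.8 ⇒ N ≥ ln(18.8) / ln α = 2.934 / 0.004293 = 683.33.
So at least 684 stages are needed.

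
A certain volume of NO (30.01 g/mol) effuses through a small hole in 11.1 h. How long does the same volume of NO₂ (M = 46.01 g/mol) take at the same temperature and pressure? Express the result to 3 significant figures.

13.7 h

Using Graham's law: t_NO₂/t_NO = √(M_NO₂/M_NO) = √(46.01/30.01) = √1.533 = 1.238.
So the time for NO₂ is 11.1 × 1.238 = 13.7 h.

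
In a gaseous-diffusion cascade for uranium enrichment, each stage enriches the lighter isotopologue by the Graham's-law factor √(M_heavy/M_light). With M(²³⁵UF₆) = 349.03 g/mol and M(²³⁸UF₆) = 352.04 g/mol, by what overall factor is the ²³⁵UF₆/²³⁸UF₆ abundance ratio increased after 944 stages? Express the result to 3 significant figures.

Each stage multiplies the ratio by α = √(352.04/349.03), so after 944 stages the overall factor is α^944 = (352.04/349.03)^(944/2).
= 1.00862^472 = 57.6.

57.6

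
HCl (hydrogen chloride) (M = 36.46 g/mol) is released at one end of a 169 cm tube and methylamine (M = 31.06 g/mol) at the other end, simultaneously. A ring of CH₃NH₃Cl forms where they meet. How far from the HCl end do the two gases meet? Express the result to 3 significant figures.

The fronts meet when d_HCl + d_CH₃NH₂ = L with d_HCl/d_CH₃NH₂ = √(M_CH₃NH₂/M_HCl) (Graham's law). Here √(M_CH₃NH₂/M_HCl) = √(31.06/36.46) = 0.9230.
With d_HCl + d_CH₃NH₂ = 169 cm, d_CH₃NH₂ = 169/(1 + 0.9230) = 87.88 cm.
d_HCl = 169 − 87.88 = 81.1 cm.

81.1 cm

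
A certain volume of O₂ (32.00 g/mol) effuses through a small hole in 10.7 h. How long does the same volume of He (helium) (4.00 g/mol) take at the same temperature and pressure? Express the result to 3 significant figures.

3.78 h

By Graham's law, t_He/t_O₂ = √(M_He/M_O₂) = √(4.00/32.00) = √0.1250 = 0.3536.
So the time for He is 10.7 × 0.3536 = 3.78 h.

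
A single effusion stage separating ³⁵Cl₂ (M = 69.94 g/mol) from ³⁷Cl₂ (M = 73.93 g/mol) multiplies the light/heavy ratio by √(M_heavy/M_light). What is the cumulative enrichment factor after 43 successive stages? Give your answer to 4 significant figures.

Each stage multiplies the ratio by α = √(73.93/69.94), so after 43 stages the overall factor is α^43 = (73.93/69.94)^(43/2).
= 1.05705^(43/2) = 3.296.

3.296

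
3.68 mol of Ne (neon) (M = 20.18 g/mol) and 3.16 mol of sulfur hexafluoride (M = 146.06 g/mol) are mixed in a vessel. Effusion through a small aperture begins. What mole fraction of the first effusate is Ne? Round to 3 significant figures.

Rate_i ∝ x_i/√M_i (Graham's law weighted by mole fraction), so the effusate composition follows n_i/√M_i.
So x_Ne in the escaping gas = (n_Ne/√M_Ne) / Σ(n_i/√M_i)
= (3.68/√20.18) / (3.68/√20.18 + 3.16/√146.06) = 0.8192/(0.8192 + 0.2615) = 0.758.

0.758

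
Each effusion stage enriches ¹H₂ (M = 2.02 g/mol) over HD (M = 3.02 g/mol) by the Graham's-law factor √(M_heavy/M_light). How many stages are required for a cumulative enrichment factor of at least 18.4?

15

With α = √(3.02/2.02) per stage, ln α = ½ ln(1.49505) = 0.2011.
Need α^N ≥ 18.4 ⇒ N ≥ ln(18.4) / ln α = 2.912 / 0.2011 = 14.48.
Minimum whole number of stages: N = 15.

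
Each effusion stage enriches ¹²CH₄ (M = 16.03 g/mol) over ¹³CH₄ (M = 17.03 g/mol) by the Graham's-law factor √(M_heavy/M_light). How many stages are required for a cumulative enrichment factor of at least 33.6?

Per stage α = (17.03/16.03)^(1/2) = 1.06238^0.5, giving ln α = 0.03026.
Need α^N ≥ 33.6 ⇒ N ≥ ln(33.6) / ln α = 3.515 / 0.03026 = 116.15.
Rounding up, N = 117 stages.

117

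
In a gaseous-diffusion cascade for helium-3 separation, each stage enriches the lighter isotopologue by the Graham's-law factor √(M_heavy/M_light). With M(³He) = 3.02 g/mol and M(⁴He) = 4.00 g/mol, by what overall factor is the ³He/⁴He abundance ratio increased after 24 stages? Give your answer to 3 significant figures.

29.1

Each stage multiplies the ratio by α = √(4.00/3.02), so after 24 stages the overall factor is α^24 = (4.00/3.02)^(24/2).
= 1.32450^12 = 29.1.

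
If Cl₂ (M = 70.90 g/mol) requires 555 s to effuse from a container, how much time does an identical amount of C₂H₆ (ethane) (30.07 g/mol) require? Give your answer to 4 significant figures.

361.4 s

Using Graham's law: t_C₂H₆/t_Cl₂ = √(M_C₂H₆/M_Cl₂) = √(30.07/70.90) = √0.4241 = 0.6512.
So the time for C₂H₆ is 555 × 0.6512 = 361.4 s.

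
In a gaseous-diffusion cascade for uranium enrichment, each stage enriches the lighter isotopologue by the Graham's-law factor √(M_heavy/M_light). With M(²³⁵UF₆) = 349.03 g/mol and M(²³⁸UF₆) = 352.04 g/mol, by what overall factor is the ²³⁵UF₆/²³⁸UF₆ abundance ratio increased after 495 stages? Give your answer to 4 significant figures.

Each stage multiplies the ratio by α = √(352.04/349.03), so after 495 stages the overall factor is α^495 = (352.04/349.03)^(495/2).
= 1.00862^(495/2) = 8.375.

8.375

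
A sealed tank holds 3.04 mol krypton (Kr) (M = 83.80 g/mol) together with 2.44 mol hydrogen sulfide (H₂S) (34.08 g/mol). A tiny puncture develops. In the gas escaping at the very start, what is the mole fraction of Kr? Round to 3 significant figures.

0.443

Rate_i ∝ x_i/√M_i (Graham's law weighted by mole fraction), so the effusate composition follows n_i/√M_i.
x_Kr(eff) = (n_Kr/√M_Kr) / (n_Kr/√M_Kr + n_H₂S/√M_H₂S)
= (3.04/√83.80) / (3.04/√83.80 + 2.44/√34.08) = 0.3321/(0.3321 + 0.4180) = 0.443.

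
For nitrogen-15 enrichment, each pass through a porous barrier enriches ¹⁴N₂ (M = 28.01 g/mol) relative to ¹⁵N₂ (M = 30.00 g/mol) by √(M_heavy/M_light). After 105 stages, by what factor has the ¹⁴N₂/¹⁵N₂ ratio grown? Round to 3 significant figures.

36.7

After 105 stages the ratio has grown by (√(30.00/28.01))^105 = (30.00/28.01)^(105/2).
= 1.07105^(105/2) = 36.7.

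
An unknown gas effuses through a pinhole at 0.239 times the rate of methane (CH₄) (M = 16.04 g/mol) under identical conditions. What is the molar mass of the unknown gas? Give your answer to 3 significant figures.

281 g/mol

Graham's law gives rate_X/rate_CH₄ = √(M_CH₄/M_X).
0.239 = √(16.04/M_X)
M_X = 16.04 / 0.239² = 16.04 / 0.05712 = 281 g/mol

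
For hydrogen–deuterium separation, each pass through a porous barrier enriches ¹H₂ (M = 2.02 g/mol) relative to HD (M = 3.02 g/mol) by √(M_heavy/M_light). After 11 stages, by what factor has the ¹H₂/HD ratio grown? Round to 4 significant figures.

9.133

Overall factor = α^11 with α = √(3.02/2.02), i.e. (3.02/2.02)^(11/2).
= 1.49505^(11/2) = 9.133.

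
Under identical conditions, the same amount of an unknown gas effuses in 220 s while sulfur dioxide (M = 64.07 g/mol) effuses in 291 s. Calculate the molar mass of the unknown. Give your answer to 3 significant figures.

From Graham's law, t_X/t_SO₂ = √(M_X/M_SO₂).
220/291 = 0.7560 = √(M_X/64.07)
M_X = 64.07 × 0.7560² = 64.07 × 0.5716 = 36.6 g/mol

36.6 g/mol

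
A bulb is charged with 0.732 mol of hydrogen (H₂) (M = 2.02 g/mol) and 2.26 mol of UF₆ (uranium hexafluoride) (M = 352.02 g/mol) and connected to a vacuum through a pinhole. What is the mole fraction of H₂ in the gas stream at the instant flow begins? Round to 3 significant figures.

Rate_i ∝ x_i/√M_i (Graham's law weighted by mole fraction), so the effusate composition follows n_i/√M_i.
x_H₂(eff) = (n_H₂/√M_H₂) / (n_H₂/√M_H₂ + n_UF₆/√M_UF₆)
= (0.732/√2.02) / (0.732/√2.02 + 2.26/√352.02) = 0.5150/(0.5150 + 0.1205) = 0.810.

0.810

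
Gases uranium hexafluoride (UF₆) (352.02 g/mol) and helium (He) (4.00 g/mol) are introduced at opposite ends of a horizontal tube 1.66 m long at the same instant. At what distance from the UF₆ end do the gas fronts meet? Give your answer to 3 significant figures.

0.160 m

In equal time, each gas travels a distance ∝ its rate ∝ 1/√M, so d_UF₆/d_He = √(M_He/M_UF₆) = √(4.00/352.02) = 0.1066.
With d_UF₆ + d_He = 1.66 m, d_He = 1.66/(1 + 0.1066) = 1.500 m.
d_UF₆ = 1.66 − 1.500 = 0.160 m.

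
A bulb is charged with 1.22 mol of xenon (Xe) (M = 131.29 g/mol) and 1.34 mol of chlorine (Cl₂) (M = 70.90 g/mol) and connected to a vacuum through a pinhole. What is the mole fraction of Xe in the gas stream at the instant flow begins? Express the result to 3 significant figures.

0.401

The effusion rate of species i is ∝ p_i/√M_i ∝ n_i/√M_i.
Mole fraction of Xe in the effusate = (n_Xe/√M_Xe) / (n_Xe/√M_Xe + n_Cl₂/√M_Cl₂)
= (1.22/√131.29) / (1.22/√131.29 + 1.34/√70.90) = 0.1065/(0.1065 + 0.1591) = 0.401.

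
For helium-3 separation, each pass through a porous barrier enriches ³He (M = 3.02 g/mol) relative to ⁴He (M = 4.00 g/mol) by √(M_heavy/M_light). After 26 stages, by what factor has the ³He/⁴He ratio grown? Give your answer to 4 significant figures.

38.61

After 26 stages the ratio has grown by (√(4.00/3.02))^26 = (4.00/3.02)^(26/2).
= 1.32450^13 = 38.61.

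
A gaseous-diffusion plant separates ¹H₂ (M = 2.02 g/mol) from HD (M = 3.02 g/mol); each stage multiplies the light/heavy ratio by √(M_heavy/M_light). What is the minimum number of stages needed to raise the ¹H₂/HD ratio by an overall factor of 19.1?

With α = √(3.02/2.02) per stage, ln α = ½ ln(1.49505) = 0.2011.
Need α^N ≥ 19.1 ⇒ N ≥ ln(19.1) / ln α = 2.950 / 0.2011 = 14.67.
So at least 15 stages are needed.

15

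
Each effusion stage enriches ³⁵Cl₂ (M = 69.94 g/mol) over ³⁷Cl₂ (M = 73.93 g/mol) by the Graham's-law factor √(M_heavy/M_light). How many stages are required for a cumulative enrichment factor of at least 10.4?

85

With α = √(73.93/69.94) per stage, ln α = ½ ln(1.05705) = 0.02774.
Need α^N ≥ 10.4 ⇒ N ≥ ln(10.4) / ln α = 2.342 / 0.02774 = 84.42.
Minimum whole number of stages: N = 85.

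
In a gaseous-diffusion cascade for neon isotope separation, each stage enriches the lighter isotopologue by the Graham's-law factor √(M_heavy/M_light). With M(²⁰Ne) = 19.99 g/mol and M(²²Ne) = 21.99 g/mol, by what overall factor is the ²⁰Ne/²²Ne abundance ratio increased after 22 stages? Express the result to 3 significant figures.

After 22 stages the ratio has grown by (√(21.99/19.99))^22 = (21.99/19.99)^(22/2).
= 1.10005^11 = 2.85.

2.85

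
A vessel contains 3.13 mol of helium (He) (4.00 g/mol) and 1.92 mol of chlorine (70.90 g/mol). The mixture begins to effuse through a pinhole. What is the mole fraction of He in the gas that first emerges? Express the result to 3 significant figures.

0.873

The effusion rate of species i is ∝ p_i/√M_i ∝ n_i/√M_i.
x_He(eff) = (n_He/√M_He) / (n_He/√M_He + n_Cl₂/√M_Cl₂)
= (3.13/√4.00) / (3.13/√4.00 + 1.92/√70.90) = 1.565/(1.565 + 0.2280) = 0.873.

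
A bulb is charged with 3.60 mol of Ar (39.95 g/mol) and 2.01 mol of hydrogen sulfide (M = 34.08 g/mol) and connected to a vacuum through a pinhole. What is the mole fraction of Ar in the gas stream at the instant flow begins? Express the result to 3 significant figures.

0.623

Effusion rate of each component ∝ n_i/√M_i (partial pressure × 1/√M).
x_Ar(eff) = (n_Ar/√M_Ar) / (n_Ar/√M_Ar + n_H₂S/√M_H₂S)
= (3.60/√39.95) / (3.60/√39.95 + 2.01/√34.08) = 0.5696/(0.5696 + 0.3443) = 0.623.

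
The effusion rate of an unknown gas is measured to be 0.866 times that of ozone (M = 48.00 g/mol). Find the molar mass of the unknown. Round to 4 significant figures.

From Graham's law, rate_X/rate_O₃ = √(M_O₃/M_X).
0.866 = √(48.00/M_X)
M_X = 48.00 / 0.866² = 48.00 / 0.7500 = 64.00 g/mol

64.00 g/mol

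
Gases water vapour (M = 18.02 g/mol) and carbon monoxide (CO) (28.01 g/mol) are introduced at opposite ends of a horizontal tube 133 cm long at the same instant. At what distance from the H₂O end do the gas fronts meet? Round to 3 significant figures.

In equal time, each gas travels a distance ∝ its rate ∝ 1/√M, so d_H₂O/d_CO = √(M_CO/M_H₂O) = √(28.01/18.02) = 1.247.
With d_H₂O + d_CO = 133 cm, d_CO = 133/(1 + 1.247) = 59.20 cm.
d_H₂O = 133 − 59.20 = 73.8 cm.

73.8 cm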